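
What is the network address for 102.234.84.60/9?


IP:   01100110.11101010.01010100.00111100
Mask: 11111111.10000000.00000000.00000000
AND operation:
Net:  01100110.10000000.00000000.00000000
Network: 102.128.0.0/9


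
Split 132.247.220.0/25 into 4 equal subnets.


New prefix = 25 + 2 = 27
Each subnet has 32 addresses
  132.247.220.0/27
  132.247.220.32/27
  132.247.220.64/27
  132.247.220.96/27
Subnets: 132.247.220.0/27, 132.247.220.32/27, 132.247.220.64/27, 132.247.220.96/27


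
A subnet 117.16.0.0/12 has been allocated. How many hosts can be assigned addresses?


Host bits = 32 - 12 = 20
Total addresses = 2^20 = 1048576
Usable = total - 2 (network and broadcast)
Usable hosts: 1048574


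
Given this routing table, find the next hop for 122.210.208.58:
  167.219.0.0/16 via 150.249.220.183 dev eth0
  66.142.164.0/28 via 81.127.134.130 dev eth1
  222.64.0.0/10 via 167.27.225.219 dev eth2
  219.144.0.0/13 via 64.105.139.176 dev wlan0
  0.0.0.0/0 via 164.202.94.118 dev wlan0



Longest prefix match for 122.210.208.58:
  /16 167.219.0.0: no
  /28 66.142.164.0: no
  /10 222.64.0.0: no
  /13 219.144.0.0: no
  /0 0.0.0.0: MATCH
Selected: next-hop 164.202.94.118 via wlan0 (matched /0)


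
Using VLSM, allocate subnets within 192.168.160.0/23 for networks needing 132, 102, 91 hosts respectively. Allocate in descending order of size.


132 hosts -> /24 (254 usable): 192.168.160.0/24
102 hosts -> /25 (126 usable): 192.168.161.0/25
91 hosts -> /25 (126 usable): 192.168.161.128/25
Allocation: 192.168.160.0/24 (132 hosts, 254 usable); 192.168.161.0/25 (102 hosts, 126 usable); 192.168.161.128/25 (91 hosts, 126 usable)


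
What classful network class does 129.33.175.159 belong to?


First octet: 129
Binary: 10000001
10xxxxxx -> Class B (128-191)
Class B, default mask 255.255.0.0 (/16)


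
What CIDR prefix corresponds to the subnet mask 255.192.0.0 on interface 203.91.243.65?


Binary: 11111111.11000000.00000000.00000000
Count leading 1s
Prefix: /10


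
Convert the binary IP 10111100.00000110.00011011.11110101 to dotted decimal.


10111100 = 188
00000110 = 6
00011011 = 27
11110101 = 245
IP: 188.6.27.245


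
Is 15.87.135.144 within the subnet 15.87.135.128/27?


Subnet network: 15.87.135.128
Test IP AND mask: 15.87.135.128
Yes, 15.87.135.144 is in 15.87.135.128/27


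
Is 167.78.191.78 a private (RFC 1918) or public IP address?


RFC 1918 private ranges:
  10.0.0.0/8 (10.0.0.0 - 10.255.255.255)
  172.16.0.0/12 (172.16.0.0 - 172.31.255.255)
  192.168.0.0/16 (192.168.0.0 - 192.168.255.255)
Public (not in any RFC 1918 range)


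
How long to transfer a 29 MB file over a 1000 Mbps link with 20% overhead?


Effective throughput = 1000 * (1 - 20/100) = 800 Mbps
File size in Mb = 29 * 8 = 232 Mb
Time = 232 / 800
Time = 0.29 seconds


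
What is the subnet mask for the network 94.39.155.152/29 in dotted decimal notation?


/29 means 29 network bits, 3 host bits
Binary: 11111111111111111111111111111000
Mask: 255.255.255.248


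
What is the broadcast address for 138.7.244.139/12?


Network: 138.0.0.0/12
Host bits = 20
Set all host bits to 1:
Broadcast: 138.15.255.255


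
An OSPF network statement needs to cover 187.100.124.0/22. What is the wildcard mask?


Subnet mask: 255.255.252.0
Wildcard = 255.255.255.255 - subnet mask
255 - 255 = 0
255 - 255 = 0
255 - 252 = 3
255 - 0 = 255
Wildcard: 0.0.3.255


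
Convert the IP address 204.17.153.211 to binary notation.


204 = 11001100
17 = 00010001
153 = 10011001
211 = 11010011
Binary: 11001100.00010001.10011001.11010011


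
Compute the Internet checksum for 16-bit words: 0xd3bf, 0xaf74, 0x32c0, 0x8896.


Sum all words (with carry folding):
+ 0xd3bf = 0xd3bf
+ 0xaf74 = 0x8334
+ 0x32c0 = 0xb5f4
+ 0x8896 = 0x3e8b
One's complement: ~0x3e8b
Checksum = 0xc174


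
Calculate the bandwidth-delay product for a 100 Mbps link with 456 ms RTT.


BDP = bandwidth * RTT
= 100 Mbps * 456 ms
= 100 * 1e6 * 456 / 1000 bits
= 45600000 bits
= 5700000 bytes
= 5566.4062 KB
BDP = 45600000 bits (5700000 bytes)


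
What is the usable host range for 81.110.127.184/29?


Network: 81.110.127.184
Broadcast: 81.110.127.191
First usable = network + 1
Last usable = broadcast - 1
Range: 81.110.127.185 to 81.110.127.190


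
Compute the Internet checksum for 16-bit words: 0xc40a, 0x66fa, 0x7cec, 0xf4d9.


Sum all words (with carry folding):
+ 0xc40a = 0xc40a
+ 0x66fa = 0x2b05
+ 0x7cec = 0xa7f1
+ 0xf4d9 = 0x9ccb
One's complement: ~0x9ccb
Checksum = 0x6334


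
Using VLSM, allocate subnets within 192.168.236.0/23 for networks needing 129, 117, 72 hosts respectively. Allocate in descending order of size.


129 hosts -> /24 (254 usable): 192.168.236.0/24
117 hosts -> /25 (126 usable): 192.168.237.0/25
72 hosts -> /25 (126 usable): 192.168.237.128/25
Allocation: 192.168.236.0/24 (129 hosts, 254 usable); 192.168.237.0/25 (117 hosts, 126 usable); 192.168.237.128/25 (72 hosts, 126 usable)


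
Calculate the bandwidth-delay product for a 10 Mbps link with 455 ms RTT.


BDP = bandwidth * RTT
= 10 Mbps * 455 ms
= 10 * 1e6 * 455 / 1000 bits
= 4550000 bits
= 568750 bytes
= 555.4199 KB
BDP = 4550000 bits (568750 bytes)


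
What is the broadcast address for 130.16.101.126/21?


Network: 130.16.96.0/21
Host bits = 11
Set all host bits to 1:
Broadcast: 130.16.103.255


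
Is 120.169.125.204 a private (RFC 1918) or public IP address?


RFC 1918 private ranges:
  10.0.0.0/8 (10.0.0.0 - 10.255.255.255)
  172.16.0.0/12 (172.16.0.0 - 172.31.255.255)
  192.168.0.0/16 (192.168.0.0 - 192.168.255.255)
Public (not in any RFC 1918 range)


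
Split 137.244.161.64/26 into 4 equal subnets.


New prefix = 26 + 2 = 28
Each subnet has 16 addresses
  137.244.161.64/28
  137.244.161.80/28
  137.244.161.96/28
  137.244.161.112/28
Subnets: 137.244.161.64/28, 137.244.161.80/28, 137.244.161.96/28, 137.244.161.112/28


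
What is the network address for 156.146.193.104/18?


IP:   10011100.10010010.11000001.01101000
Mask: 11111111.11111111.11000000.00000000
AND operation:
Net:  10011100.10010010.11000000.00000000
Network: 156.146.192.0/18


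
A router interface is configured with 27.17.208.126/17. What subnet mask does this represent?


/17 means 17 network bits, 15 host bits
Binary: 11111111111111111000000000000000
Mask: 255.255.128.0


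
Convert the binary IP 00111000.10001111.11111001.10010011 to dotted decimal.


00111000 = 56
10001111 = 143
11111001 = 249
10010011 = 147
IP: 56.143.249.147


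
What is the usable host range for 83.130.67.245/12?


Network: 83.128.0.0
Broadcast: 83.143.255.255
First usable = network + 1
Last usable = broadcast - 1
Range: 83.128.0.1 to 83.143.255.254


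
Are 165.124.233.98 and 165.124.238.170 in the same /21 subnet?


Mask: 255.255.248.0
165.124.233.98 AND mask = 165.124.232.0
165.124.238.170 AND mask = 165.124.232.0
Yes, same subnet (165.124.232.0)


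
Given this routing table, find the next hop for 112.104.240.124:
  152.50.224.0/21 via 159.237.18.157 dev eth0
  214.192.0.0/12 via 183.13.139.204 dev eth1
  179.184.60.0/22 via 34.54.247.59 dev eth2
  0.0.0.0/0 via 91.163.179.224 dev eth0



Longest prefix match for 112.104.240.124:
  /21 152.50.224.0: no
  /12 214.192.0.0: no
  /22 179.184.60.0: no
  /0 0.0.0.0: MATCH
Selected: next-hop 91.163.179.224 via eth0 (matched /0)


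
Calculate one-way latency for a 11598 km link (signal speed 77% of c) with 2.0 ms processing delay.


Speed = 0.77 * 3e5 km/s = 231000 km/s
Propagation delay = 11598 / 231000 = 0.0502 s = 50.2078 ms
Processing delay = 2.0 ms
Total one-way latency = 52.2078 ms


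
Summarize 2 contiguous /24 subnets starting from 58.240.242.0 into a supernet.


Original prefix: /24
Number of subnets: 2 = 2^1
New prefix = 24 - 1 = 23
Supernet: 58.240.242.0/23


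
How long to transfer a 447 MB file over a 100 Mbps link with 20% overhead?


Effective throughput = 100 * (1 - 20/100) = 80 Mbps
File size in Mb = 447 * 8 = 3576 Mb
Time = 3576 / 80
Time = 44.7 seconds


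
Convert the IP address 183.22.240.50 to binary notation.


183 = 10110111
22 = 00010110
240 = 11110000
50 = 00110010
Binary: 10110111.00010110.11110000.00110010


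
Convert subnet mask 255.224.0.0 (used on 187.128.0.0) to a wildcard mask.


Subnet mask: 255.224.0.0
Wildcard = 255.255.255.255 - subnet mask
255 - 255 = 0
255 - 224 = 31
255 - 0 = 255
255 - 0 = 255
Wildcard: 0.31.255.255


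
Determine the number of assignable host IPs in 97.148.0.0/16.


Host bits = 32 - 16 = 16
Total addresses = 2^16 = 65536
Usable = total - 2 (network and broadcast)
Usable hosts: 65534


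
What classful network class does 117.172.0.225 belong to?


First octet: 117
Binary: 01110101
0xxxxxxx -> Class A (1-126)
Class A, default mask 255.0.0.0 (/8)


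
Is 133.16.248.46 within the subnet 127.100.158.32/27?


Subnet network: 127.100.158.32
Test IP AND mask: 133.16.248.32
No, 133.16.248.46 is not in 127.100.158.32/27


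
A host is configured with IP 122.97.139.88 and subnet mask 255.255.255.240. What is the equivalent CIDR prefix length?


Binary: 11111111.11111111.11111111.11110000
Count leading 1s
Prefix: /28


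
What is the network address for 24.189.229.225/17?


IP:   00011000.10111101.11100101.11100001
Mask: 11111111.11111111.10000000.00000000
AND operation:
Net:  00011000.10111101.10000000.00000000
Network: 24.189.128.0/17


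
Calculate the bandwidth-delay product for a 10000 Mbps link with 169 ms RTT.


BDP = bandwidth * RTT
= 10000 Mbps * 169 ms
= 10000 * 1e6 * 169 / 1000 bits
= 1690000000 bits
= 211250000 bytes
= 206298.8281 KB
BDP = 1690000000 bits (211250000 bytes)


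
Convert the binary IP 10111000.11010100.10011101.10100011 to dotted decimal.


10111000 = 184
11010100 = 212
10011101 = 157
10100011 = 163
IP: 184.212.157.163


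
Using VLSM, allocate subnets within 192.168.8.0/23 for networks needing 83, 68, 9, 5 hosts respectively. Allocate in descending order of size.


83 hosts -> /25 (126 usable): 192.168.8.0/25
68 hosts -> /25 (126 usable): 192.168.8.128/25
9 hosts -> /28 (14 usable): 192.168.9.0/28
5 hosts -> /29 (6 usable): 192.168.9.16/29
Allocation: 192.168.8.0/25 (83 hosts, 126 usable); 192.168.8.128/25 (68 hosts, 126 usable); 192.168.9.0/28 (9 hosts, 14 usable); 192.168.9.16/29 (5 hosts, 6 usable)


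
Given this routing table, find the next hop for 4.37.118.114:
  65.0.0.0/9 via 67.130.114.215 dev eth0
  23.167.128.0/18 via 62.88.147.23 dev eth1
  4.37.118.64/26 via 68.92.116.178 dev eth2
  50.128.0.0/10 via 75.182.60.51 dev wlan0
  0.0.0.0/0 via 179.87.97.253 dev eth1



Longest prefix match for 4.37.118.114:
  /9 65.0.0.0: no
  /18 23.167.128.0: no
  /26 4.37.118.64: MATCH
  /10 50.128.0.0: no
  /0 0.0.0.0: MATCH
Selected: next-hop 68.92.116.178 via eth2 (matched /26)


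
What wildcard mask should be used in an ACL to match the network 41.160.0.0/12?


Subnet mask: 255.240.0.0
Wildcard = 255.255.255.255 - subnet mask
255 - 255 = 0
255 - 240 = 15
255 - 0 = 255
255 - 0 = 255
Wildcard: 0.15.255.255


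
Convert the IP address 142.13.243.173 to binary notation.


142 = 10001110
13 = 00001101
243 = 11110011
173 = 10101101
Binary: 10001110.00001101.11110011.10101101


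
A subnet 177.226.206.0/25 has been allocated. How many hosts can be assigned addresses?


Host bits = 32 - 25 = 7
Total addresses = 2^7 = 128
Usable = total - 2 (network and broadcast)
Usable hosts: 126


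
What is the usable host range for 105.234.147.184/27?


Network: 105.234.147.160
Broadcast: 105.234.147.191
First usable = network + 1
Last usable = broadcast - 1
Range: 105.234.147.161 to 105.234.147.190


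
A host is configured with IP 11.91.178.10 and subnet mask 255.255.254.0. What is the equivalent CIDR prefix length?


Binary: 11111111.11111111.11111110.00000000
Count leading 1s
Prefix: /23


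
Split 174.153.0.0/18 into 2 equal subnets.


New prefix = 18 + 1 = 19
Each subnet has 8192 addresses
  174.153.0.0/19
  174.153.32.0/19
Subnets: 174.153.0.0/19, 174.153.32.0/19


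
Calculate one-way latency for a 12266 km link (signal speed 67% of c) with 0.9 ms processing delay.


Speed = 0.67 * 3e5 km/s = 201000 km/s
Propagation delay = 12266 / 201000 = 0.061 s = 61.0249 ms
Processing delay = 0.9 ms
Total one-way latency = 61.9249 ms


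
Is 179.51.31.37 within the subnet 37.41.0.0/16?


Subnet network: 37.41.0.0
Test IP AND mask: 179.51.0.0
No, 179.51.31.37 is not in 37.41.0.0/16


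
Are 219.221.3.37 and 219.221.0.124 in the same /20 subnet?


Mask: 255.255.240.0
219.221.3.37 AND mask = 219.221.0.0
219.221.0.124 AND mask = 219.221.0.0
Yes, same subnet (219.221.0.0)


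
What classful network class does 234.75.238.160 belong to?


First octet: 234
Binary: 11101010
1110xxxx -> Class D (224-239)
Class D (multicast), default mask N/A


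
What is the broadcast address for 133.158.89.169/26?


Network: 133.158.89.128/26
Host bits = 6
Set all host bits to 1:
Broadcast: 133.158.89.191


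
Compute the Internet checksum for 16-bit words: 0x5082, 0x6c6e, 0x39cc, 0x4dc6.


Sum all words (with carry folding):
+ 0x5082 = 0x5082
+ 0x6c6e = 0xbcf0
+ 0x39cc = 0xf6bc
+ 0x4dc6 = 0x4483
One's complement: ~0x4483
Checksum = 0xbb7c


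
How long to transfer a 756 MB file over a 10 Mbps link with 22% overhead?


Effective throughput = 10 * (1 - 22/100) = 7.8 Mbps
File size in Mb = 756 * 8 = 6048 Mb
Time = 6048 / 7.8
Time = 775.3846 seconds


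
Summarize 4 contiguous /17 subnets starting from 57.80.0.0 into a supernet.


Original prefix: /17
Number of subnets: 4 = 2^2
New prefix = 17 - 2 = 15
Supernet: 57.80.0.0/15


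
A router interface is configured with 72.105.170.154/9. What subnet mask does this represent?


/9 means 9 network bits, 23 host bits
Binary: 11111111100000000000000000000000
Mask: 255.128.0.0


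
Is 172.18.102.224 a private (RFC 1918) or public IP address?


RFC 1918 private ranges:
  10.0.0.0/8 (10.0.0.0 - 10.255.255.255)
  172.16.0.0/12 (172.16.0.0 - 172.31.255.255)
  192.168.0.0/16 (192.168.0.0 - 192.168.255.255)
Private (in 172.16.0.0/12)


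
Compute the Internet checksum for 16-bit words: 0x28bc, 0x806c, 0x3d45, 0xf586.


Sum all words (with carry folding):
+ 0x28bc = 0x28bc
+ 0x806c = 0xa928
+ 0x3d45 = 0xe66d
+ 0xf586 = 0xdbf4
One's complement: ~0xdbf4
Checksum = 0x240b


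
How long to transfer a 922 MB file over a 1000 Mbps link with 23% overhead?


Effective throughput = 1000 * (1 - 23/100) = 770 Mbps
File size in Mb = 922 * 8 = 7376 Mb
Time = 7376 / 770
Time = 9.5792 seconds


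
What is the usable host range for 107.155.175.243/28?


Network: 107.155.175.240
Broadcast: 107.155.175.255
First usable = network + 1
Last usable = broadcast - 1
Range: 107.155.175.241 to 107.155.175.254


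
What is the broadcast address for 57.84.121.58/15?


Network: 57.84.0.0/15
Host bits = 17
Set all host bits to 1:
Broadcast: 57.85.255.255


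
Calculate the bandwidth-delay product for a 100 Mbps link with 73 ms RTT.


BDP = bandwidth * RTT
= 100 Mbps * 73 ms
= 100 * 1e6 * 73 / 1000 bits
= 7300000 bits
= 912500 bytes
= 891.1133 KB
BDP = 7300000 bits (912500 bytes)


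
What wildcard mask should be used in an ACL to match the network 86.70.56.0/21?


Subnet mask: 255.255.248.0
Wildcard = 255.255.255.255 - subnet mask
255 - 255 = 0
255 - 255 = 0
255 - 248 = 7
255 - 0 = 255
Wildcard: 0.0.7.255


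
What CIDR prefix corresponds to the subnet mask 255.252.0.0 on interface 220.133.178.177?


Binary: 11111111.11111100.00000000.00000000
Count leading 1s
Prefix: /14


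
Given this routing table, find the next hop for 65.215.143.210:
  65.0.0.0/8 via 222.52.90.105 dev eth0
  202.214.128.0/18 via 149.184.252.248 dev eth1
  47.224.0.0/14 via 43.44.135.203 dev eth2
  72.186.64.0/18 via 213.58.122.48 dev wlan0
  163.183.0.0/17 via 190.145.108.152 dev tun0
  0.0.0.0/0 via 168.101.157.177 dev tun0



Longest prefix match for 65.215.143.210:
  /8 65.0.0.0: MATCH
  /18 202.214.128.0: no
  /14 47.224.0.0: no
  /18 72.186.64.0: no
  /17 163.183.0.0: no
  /0 0.0.0.0: MATCH
Selected: next-hop 222.52.90.105 via eth0 (matched /8)


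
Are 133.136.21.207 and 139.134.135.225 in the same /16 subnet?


Mask: 255.255.0.0
133.136.21.207 AND mask = 133.136.0.0
139.134.135.225 AND mask = 139.134.0.0
No, different subnets (133.136.0.0 vs 139.134.0.0)


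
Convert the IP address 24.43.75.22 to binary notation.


24 = 00011000
43 = 00101011
75 = 01001011
22 = 00010110
Binary: 00011000.00101011.01001011.00010110


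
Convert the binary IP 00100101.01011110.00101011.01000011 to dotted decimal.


00100101 = 37
01011110 = 94
00101011 = 43
01000011 = 67
IP: 37.94.43.67


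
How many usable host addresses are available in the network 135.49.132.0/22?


Host bits = 32 - 22 = 10
Total addresses = 2^10 = 1024
Usable = total - 2 (network and broadcast)
Usable hosts: 1022


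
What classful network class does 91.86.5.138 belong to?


First octet: 91
Binary: 01011011
0xxxxxxx -> Class A (1-126)
Class A, default mask 255.0.0.0 (/8)


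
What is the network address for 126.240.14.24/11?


IP:   01111110.11110000.00001110.00011000
Mask: 11111111.11100000.00000000.00000000
AND operation:
Net:  01111110.11100000.00000000.00000000
Network: 126.224.0.0/11


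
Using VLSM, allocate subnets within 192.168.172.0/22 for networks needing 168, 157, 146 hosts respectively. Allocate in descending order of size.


168 hosts -> /24 (254 usable): 192.168.172.0/24
157 hosts -> /24 (254 usable): 192.168.173.0/24
146 hosts -> /24 (254 usable): 192.168.174.0/24
Allocation: 192.168.172.0/24 (168 hosts, 254 usable); 192.168.173.0/24 (157 hosts, 254 usable); 192.168.174.0/24 (146 hosts, 254 usable)


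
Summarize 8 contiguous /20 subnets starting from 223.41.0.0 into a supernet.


Original prefix: /20
Number of subnets: 8 = 2^3
New prefix = 20 - 3 = 17
Supernet: 223.41.0.0/17


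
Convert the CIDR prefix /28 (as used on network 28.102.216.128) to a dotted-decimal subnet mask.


/28 means 28 network bits, 4 host bits
Binary: 11111111111111111111111111110000
Mask: 255.255.255.240


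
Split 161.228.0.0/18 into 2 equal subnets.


New prefix = 18 + 1 = 19
Each subnet has 8192 addresses
  161.228.0.0/19
  161.228.32.0/19
Subnets: 161.228.0.0/19, 161.228.32.0/19


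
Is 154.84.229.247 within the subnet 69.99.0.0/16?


Subnet network: 69.99.0.0
Test IP AND mask: 154.84.0.0
No, 154.84.229.247 is not in 69.99.0.0/16


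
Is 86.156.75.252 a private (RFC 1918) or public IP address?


RFC 1918 private ranges:
  10.0.0.0/8 (10.0.0.0 - 10.255.255.255)
  172.16.0.0/12 (172.16.0.0 - 172.31.255.255)
  192.168.0.0/16 (192.168.0.0 - 192.168.255.255)
Public (not in any RFC 1918 range)


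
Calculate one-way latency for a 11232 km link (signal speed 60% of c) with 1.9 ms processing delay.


Speed = 0.6 * 3e5 km/s = 180000 km/s
Propagation delay = 11232 / 180000 = 0.0624 s = 62.4 ms
Processing delay = 1.9 ms
Total one-way latency = 64.3 ms


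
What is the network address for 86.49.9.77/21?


IP:   01010110.00110001.00001001.01001101
Mask: 11111111.11111111.11111000.00000000
AND operation:
Net:  01010110.00110001.00001000.00000000
Network: 86.49.8.0/21


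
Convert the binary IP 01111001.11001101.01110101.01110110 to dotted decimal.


01111001 = 121
11001101 = 205
01110101 = 117
01110110 = 118
IP: 121.205.117.118


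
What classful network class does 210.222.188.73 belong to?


First octet: 210
Binary: 11010010
110xxxxx -> Class C (192-223)
Class C, default mask 255.255.255.0 (/24)


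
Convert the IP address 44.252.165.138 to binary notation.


44 = 00101100
252 = 11111100
165 = 10100101
138 = 10001010
Binary: 00101100.11111100.10100101.10001010


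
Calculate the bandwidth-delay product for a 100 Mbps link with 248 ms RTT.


BDP = bandwidth * RTT
= 100 Mbps * 248 ms
= 100 * 1e6 * 248 / 1000 bits
= 24800000 bits
= 3100000 bytes
= 3027.3438 KB
BDP = 24800000 bits (3100000 bytes)


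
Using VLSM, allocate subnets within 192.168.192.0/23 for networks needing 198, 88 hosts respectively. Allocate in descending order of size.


198 hosts -> /24 (254 usable): 192.168.192.0/24
88 hosts -> /25 (126 usable): 192.168.193.0/25
Allocation: 192.168.192.0/24 (198 hosts, 254 usable); 192.168.193.0/25 (88 hosts, 126 usable)


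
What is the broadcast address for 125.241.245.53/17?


Network: 125.241.128.0/17
Host bits = 15
Set all host bits to 1:
Broadcast: 125.241.255.255


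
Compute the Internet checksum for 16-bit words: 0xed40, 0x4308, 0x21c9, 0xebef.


Sum all words (with carry folding):
+ 0xed40 = 0xed40
+ 0x4308 = 0x3049
+ 0x21c9 = 0x5212
+ 0xebef = 0x3e02
One's complement: ~0x3e02
Checksum = 0xc1fd


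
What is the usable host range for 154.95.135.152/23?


Network: 154.95.134.0
Broadcast: 154.95.135.255
First usable = network + 1
Last usable = broadcast - 1
Range: 154.95.134.1 to 154.95.135.254


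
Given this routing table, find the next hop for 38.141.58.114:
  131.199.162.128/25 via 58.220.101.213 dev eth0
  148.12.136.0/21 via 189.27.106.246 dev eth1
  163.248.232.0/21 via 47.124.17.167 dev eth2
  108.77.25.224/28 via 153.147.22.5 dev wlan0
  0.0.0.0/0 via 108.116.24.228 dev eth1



Longest prefix match for 38.141.58.114:
  /25 131.199.162.128: no
  /21 148.12.136.0: no
  /21 163.248.232.0: no
  /28 108.77.25.224: no
  /0 0.0.0.0: MATCH
Selected: next-hop 108.116.24.228 via eth1 (matched /0)


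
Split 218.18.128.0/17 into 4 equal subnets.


New prefix = 17 + 2 = 19
Each subnet has 8192 addresses
  218.18.128.0/19
  218.18.160.0/19
  218.18.192.0/19
  218.18.224.0/19
Subnets: 218.18.128.0/19, 218.18.160.0/19, 218.18.192.0/19, 218.18.224.0/19


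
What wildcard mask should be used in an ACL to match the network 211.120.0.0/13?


Subnet mask: 255.248.0.0
Wildcard = 255.255.255.255 - subnet mask
255 - 255 = 0
255 - 248 = 7
255 - 0 = 255
255 - 0 = 255
Wildcard: 0.7.255.255


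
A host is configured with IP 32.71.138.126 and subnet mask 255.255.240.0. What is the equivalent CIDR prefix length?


Binary: 11111111.11111111.11110000.00000000
Count leading 1s
Prefix: /20


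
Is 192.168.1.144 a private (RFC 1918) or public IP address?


RFC 1918 private ranges:
  10.0.0.0/8 (10.0.0.0 - 10.255.255.255)
  172.16.0.0/12 (172.16.0.0 - 172.31.255.255)
  192.168.0.0/16 (192.168.0.0 - 192.168.255.255)
Private (in 192.168.0.0/16)


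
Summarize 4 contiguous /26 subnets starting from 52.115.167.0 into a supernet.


Original prefix: /26
Number of subnets: 4 = 2^2
New prefix = 26 - 2 = 24
Supernet: 52.115.167.0/24


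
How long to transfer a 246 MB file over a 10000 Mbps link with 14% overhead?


Effective throughput = 10000 * (1 - 14/100) = 8600 Mbps
File size in Mb = 246 * 8 = 1968 Mb
Time = 1968 / 8600
Time = 0.2288 seconds


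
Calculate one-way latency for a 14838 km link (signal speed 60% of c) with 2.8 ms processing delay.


Speed = 0.6 * 3e5 km/s = 180000 km/s
Propagation delay = 14838 / 180000 = 0.0824 s = 82.4333 ms
Processing delay = 2.8 ms
Total one-way latency = 85.2333 ms


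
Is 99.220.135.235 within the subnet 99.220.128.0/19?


Subnet network: 99.220.128.0
Test IP AND mask: 99.220.128.0
Yes, 99.220.135.235 is in 99.220.128.0/19


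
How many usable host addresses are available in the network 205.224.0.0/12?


Host bits = 32 - 12 = 20
Total addresses = 2^20 = 1048576
Usable = total - 2 (network and broadcast)
Usable hosts: 1048574


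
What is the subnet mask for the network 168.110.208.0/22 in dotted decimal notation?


/22 means 22 network bits, 10 host bits
Binary: 11111111111111111111110000000000
Mask: 255.255.252.0


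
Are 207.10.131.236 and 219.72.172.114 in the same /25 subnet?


Mask: 255.255.255.128
207.10.131.236 AND mask = 207.10.131.128
219.72.172.114 AND mask = 219.72.172.0
No, different subnets (207.10.131.128 vs 219.72.172.0)


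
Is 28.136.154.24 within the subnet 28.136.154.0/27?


Subnet network: 28.136.154.0
Test IP AND mask: 28.136.154.0
Yes, 28.136.154.24 is in 28.136.154.0/27


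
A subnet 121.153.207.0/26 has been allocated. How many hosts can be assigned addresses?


Host bits = 32 - 26 = 6
Total addresses = 2^6 = 64
Usable = total - 2 (network and broadcast)
Usable hosts: 62


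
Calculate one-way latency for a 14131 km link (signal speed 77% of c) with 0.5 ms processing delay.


Speed = 0.77 * 3e5 km/s = 231000 km/s
Propagation delay = 14131 / 231000 = 0.0612 s = 61.1732 ms
Processing delay = 0.5 ms
Total one-way latency = 61.6732 ms


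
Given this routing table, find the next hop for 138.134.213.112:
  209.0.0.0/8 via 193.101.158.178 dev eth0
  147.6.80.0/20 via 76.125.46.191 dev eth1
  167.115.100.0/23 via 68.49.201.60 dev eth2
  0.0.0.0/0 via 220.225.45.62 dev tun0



Longest prefix match for 138.134.213.112:
  /8 209.0.0.0: no
  /20 147.6.80.0: no
  /23 167.115.100.0: no
  /0 0.0.0.0: MATCH
Selected: next-hop 220.225.45.62 via tun0 (matched /0)


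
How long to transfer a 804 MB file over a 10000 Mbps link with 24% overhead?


Effective throughput = 10000 * (1 - 24/100) = 7600 Mbps
File size in Mb = 804 * 8 = 6432 Mb
Time = 6432 / 7600
Time = 0.8463 seconds


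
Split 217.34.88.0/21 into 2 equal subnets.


New prefix = 21 + 1 = 22
Each subnet has 1024 addresses
  217.34.88.0/22
  217.34.92.0/22
Subnets: 217.34.88.0/22, 217.34.92.0/22


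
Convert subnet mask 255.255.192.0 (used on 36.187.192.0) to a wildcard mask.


Subnet mask: 255.255.192.0
Wildcard = 255.255.255.255 - subnet mask
255 - 255 = 0
255 - 255 = 0
255 - 192 = 63
255 - 0 = 255
Wildcard: 0.0.63.255


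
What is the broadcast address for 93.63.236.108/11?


Network: 93.32.0.0/11
Host bits = 21
Set all host bits to 1:
Broadcast: 93.63.255.255


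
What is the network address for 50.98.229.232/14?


IP:   00110010.01100010.11100101.11101000
Mask: 11111111.11111100.00000000.00000000
AND operation:
Net:  00110010.01100000.00000000.00000000
Network: 50.96.0.0/14


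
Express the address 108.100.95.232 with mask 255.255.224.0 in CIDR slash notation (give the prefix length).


Binary: 11111111.11111111.11100000.00000000
Count leading 1s
Prefix: /19


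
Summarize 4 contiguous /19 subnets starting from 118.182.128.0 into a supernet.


Original prefix: /19
Number of subnets: 4 = 2^2
New prefix = 19 - 2 = 17
Supernet: 118.182.128.0/17


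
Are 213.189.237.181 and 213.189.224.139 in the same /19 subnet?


Mask: 255.255.224.0
213.189.237.181 AND mask = 213.189.224.0
213.189.224.139 AND mask = 213.189.224.0
Yes, same subnet (213.189.224.0)


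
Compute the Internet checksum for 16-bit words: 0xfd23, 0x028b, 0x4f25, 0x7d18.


Sum all words (with carry folding):
+ 0xfd23 = 0xfd23
+ 0x028b = 0xffae
+ 0x4f25 = 0x4ed4
+ 0x7d18 = 0xcbec
One's complement: ~0xcbec
Checksum = 0x3413


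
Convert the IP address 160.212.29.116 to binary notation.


160 = 10100000
212 = 11010100
29 = 00011101
116 = 01110100
Binary: 10100000.11010100.00011101.01110100


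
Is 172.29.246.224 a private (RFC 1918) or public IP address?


RFC 1918 private ranges:
  10.0.0.0/8 (10.0.0.0 - 10.255.255.255)
  172.16.0.0/12 (172.16.0.0 - 172.31.255.255)
  192.168.0.0/16 (192.168.0.0 - 192.168.255.255)
Private (in 172.16.0.0/12)


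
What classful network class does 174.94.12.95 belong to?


First octet: 174
Binary: 10101110
10xxxxxx -> Class B (128-191)
Class B, default mask 255.255.0.0 (/16)


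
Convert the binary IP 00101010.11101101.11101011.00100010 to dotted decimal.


00101010 = 42
11101101 = 237
11101011 = 235
00100010 = 34
IP: 42.237.235.34


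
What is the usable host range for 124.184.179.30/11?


Network: 124.160.0.0
Broadcast: 124.191.255.255
First usable = network + 1
Last usable = broadcast - 1
Range: 124.160.0.1 to 124.191.255.254


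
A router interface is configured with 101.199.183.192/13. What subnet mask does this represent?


/13 means 13 network bits, 19 host bits
Binary: 11111111111110000000000000000000
Mask: 255.248.0.0


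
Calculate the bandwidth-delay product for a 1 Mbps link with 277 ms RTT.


BDP = bandwidth * RTT
= 1 Mbps * 277 ms
= 1 * 1e6 * 277 / 1000 bits
= 277000 bits
= 34625 bytes
= 33.8135 KB
BDP = 277000 bits (34625 bytes)


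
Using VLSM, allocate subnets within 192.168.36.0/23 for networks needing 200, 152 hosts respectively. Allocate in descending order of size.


200 hosts -> /24 (254 usable): 192.168.36.0/24
152 hosts -> /24 (254 usable): 192.168.37.0/24
Allocation: 192.168.36.0/24 (200 hosts, 254 usable); 192.168.37.0/24 (152 hosts, 254 usable)


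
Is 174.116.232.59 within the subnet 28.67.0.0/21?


Subnet network: 28.67.0.0
Test IP AND mask: 174.116.232.0
No, 174.116.232.59 is not in 28.67.0.0/21


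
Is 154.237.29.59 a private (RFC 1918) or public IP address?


RFC 1918 private ranges:
  10.0.0.0/8 (10.0.0.0 - 10.255.255.255)
  172.16.0.0/12 (172.16.0.0 - 172.31.255.255)
  192.168.0.0/16 (192.168.0.0 - 192.168.255.255)
Public (not in any RFC 1918 range)


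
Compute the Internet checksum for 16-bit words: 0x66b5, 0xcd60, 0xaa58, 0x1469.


Sum all words (with carry folding):
+ 0x66b5 = 0x66b5
+ 0xcd60 = 0x3416
+ 0xaa58 = 0xde6e
+ 0x1469 = 0xf2d7
One's complement: ~0xf2d7
Checksum = 0x0d28


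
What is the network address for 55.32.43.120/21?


IP:   00110111.00100000.00101011.01111000
Mask: 11111111.11111111.11111000.00000000
AND operation:
Net:  00110111.00100000.00101000.00000000
Network: 55.32.40.0/21


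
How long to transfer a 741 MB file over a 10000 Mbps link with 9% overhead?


Effective throughput = 10000 * (1 - 9/100) = 9100 Mbps
File size in Mb = 741 * 8 = 5928 Mb
Time = 5928 / 9100
Time = 0.6514 seconds


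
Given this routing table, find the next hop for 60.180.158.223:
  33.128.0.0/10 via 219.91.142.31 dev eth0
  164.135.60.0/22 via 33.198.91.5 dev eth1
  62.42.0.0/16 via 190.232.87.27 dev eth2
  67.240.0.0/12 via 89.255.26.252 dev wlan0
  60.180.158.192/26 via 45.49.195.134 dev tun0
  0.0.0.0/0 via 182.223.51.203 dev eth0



Longest prefix match for 60.180.158.223:
  /10 33.128.0.0: no
  /22 164.135.60.0: no
  /16 62.42.0.0: no
  /12 67.240.0.0: no
  /26 60.180.158.192: MATCH
  /0 0.0.0.0: MATCH
Selected: next-hop 45.49.195.134 via tun0 (matched /26)


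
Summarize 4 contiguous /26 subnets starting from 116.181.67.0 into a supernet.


Original prefix: /26
Number of subnets: 4 = 2^2
New prefix = 26 - 2 = 24
Supernet: 116.181.67.0/24


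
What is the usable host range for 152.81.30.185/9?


Network: 152.0.0.0
Broadcast: 152.127.255.255
First usable = network + 1
Last usable = broadcast - 1
Range: 152.0.0.1 to 152.127.255.254


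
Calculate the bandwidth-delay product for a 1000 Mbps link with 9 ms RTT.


BDP = bandwidth * RTT
= 1000 Mbps * 9 ms
= 1000 * 1e6 * 9 / 1000 bits
= 9000000 bits
= 1125000 bytes
= 1098.6328 KB
BDP = 9000000 bits (1125000 bytes)


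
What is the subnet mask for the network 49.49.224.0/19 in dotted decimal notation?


/19 means 19 network bits, 13 host bits
Binary: 11111111111111111110000000000000
Mask: 255.255.224.0


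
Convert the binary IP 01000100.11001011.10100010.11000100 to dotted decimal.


01000100 = 68
11001011 = 203
10100010 = 162
11000100 = 196
IP: 68.203.162.196


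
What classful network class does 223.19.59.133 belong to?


First octet: 223
Binary: 11011111
110xxxxx -> Class C (192-223)
Class C, default mask 255.255.255.0 (/24)


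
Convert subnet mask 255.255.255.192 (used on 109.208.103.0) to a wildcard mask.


Subnet mask: 255.255.255.192
Wildcard = 255.255.255.255 - subnet mask
255 - 255 = 0
255 - 255 = 0
255 - 255 = 0
255 - 192 = 63
Wildcard: 0.0.0.63


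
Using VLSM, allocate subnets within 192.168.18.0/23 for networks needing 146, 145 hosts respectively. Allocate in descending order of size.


146 hosts -> /24 (254 usable): 192.168.18.0/24
145 hosts -> /24 (254 usable): 192.168.19.0/24
Allocation: 192.168.18.0/24 (146 hosts, 254 usable); 192.168.19.0/24 (145 hosts, 254 usable)


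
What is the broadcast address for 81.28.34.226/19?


Network: 81.28.32.0/19
Host bits = 13
Set all host bits to 1:
Broadcast: 81.28.63.255


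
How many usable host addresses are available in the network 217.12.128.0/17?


Host bits = 32 - 17 = 15
Total addresses = 2^15 = 32768
Usable = total - 2 (network and broadcast)
Usable hosts: 32766


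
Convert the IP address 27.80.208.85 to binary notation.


27 = 00011011
80 = 01010000
208 = 11010000
85 = 01010101
Binary: 00011011.01010000.11010000.01010101


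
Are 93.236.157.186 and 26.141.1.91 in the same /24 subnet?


Mask: 255.255.255.0
93.236.157.186 AND mask = 93.236.157.0
26.141.1.91 AND mask = 26.141.1.0
No, different subnets (93.236.157.0 vs 26.141.1.0)


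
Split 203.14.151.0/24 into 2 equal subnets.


New prefix = 24 + 1 = 25
Each subnet has 128 addresses
  203.14.151.0/25
  203.14.151.128/25
Subnets: 203.14.151.0/25, 203.14.151.128/25


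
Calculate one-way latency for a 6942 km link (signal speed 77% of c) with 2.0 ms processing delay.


Speed = 0.77 * 3e5 km/s = 231000 km/s
Propagation delay = 6942 / 231000 = 0.0301 s = 30.0519 ms
Processing delay = 2.0 ms
Total one-way latency = 32.0519 ms


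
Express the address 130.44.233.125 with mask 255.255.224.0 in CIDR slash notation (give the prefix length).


Binary: 11111111.11111111.11100000.00000000
Count leading 1s
Prefix: /19


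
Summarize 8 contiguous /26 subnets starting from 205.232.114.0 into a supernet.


Original prefix: /26
Number of subnets: 8 = 2^3
New prefix = 26 - 3 = 23
Supernet: 205.232.114.0/23


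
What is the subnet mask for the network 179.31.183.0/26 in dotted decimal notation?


/26 means 26 network bits, 6 host bits
Binary: 11111111111111111111111111000000
Mask: 255.255.255.192


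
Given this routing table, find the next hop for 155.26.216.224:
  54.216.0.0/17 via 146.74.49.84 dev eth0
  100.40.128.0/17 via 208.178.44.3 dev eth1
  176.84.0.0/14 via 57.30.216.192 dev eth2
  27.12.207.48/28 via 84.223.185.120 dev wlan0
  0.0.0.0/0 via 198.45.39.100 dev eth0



Longest prefix match for 155.26.216.224:
  /17 54.216.0.0: no
  /17 100.40.128.0: no
  /14 176.84.0.0: no
  /28 27.12.207.48: no
  /0 0.0.0.0: MATCH
Selected: next-hop 198.45.39.100 via eth0 (matched /0)


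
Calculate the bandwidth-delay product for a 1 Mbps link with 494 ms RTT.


BDP = bandwidth * RTT
= 1 Mbps * 494 ms
= 1 * 1e6 * 494 / 1000 bits
= 494000 bits
= 61750 bytes
= 60.3027 KB
BDP = 494000 bits (61750 bytes)


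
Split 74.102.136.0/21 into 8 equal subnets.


New prefix = 21 + 3 = 24
Each subnet has 256 addresses
  74.102.136.0/24
  74.102.137.0/24
  74.102.138.0/24
  74.102.139.0/24
  74.102.140.0/24
  74.102.141.0/24
  74.102.142.0/24
  74.102.143.0/24
Subnets: 74.102.136.0/24, 74.102.137.0/24, 74.102.138.0/24, 74.102.139.0/24, 74.102.140.0/24, 74.102.141.0/24, 74.102.142.0/24, 74.102.143.0/24


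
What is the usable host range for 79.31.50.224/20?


Network: 79.31.48.0
Broadcast: 79.31.63.255
First usable = network + 1
Last usable = broadcast - 1
Range: 79.31.48.1 to 79.31.63.254


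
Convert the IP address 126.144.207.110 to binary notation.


126 = 01111110
144 = 10010000
207 = 11001111
110 = 01101110
Binary: 01111110.10010000.11001111.01101110


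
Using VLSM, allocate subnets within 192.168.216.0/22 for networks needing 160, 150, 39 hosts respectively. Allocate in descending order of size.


160 hosts -> /24 (254 usable): 192.168.216.0/24
150 hosts -> /24 (254 usable): 192.168.217.0/24
39 hosts -> /26 (62 usable): 192.168.218.0/26
Allocation: 192.168.216.0/24 (160 hosts, 254 usable); 192.168.217.0/24 (150 hosts, 254 usable); 192.168.218.0/26 (39 hosts, 62 usable)


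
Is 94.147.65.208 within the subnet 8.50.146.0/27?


Subnet network: 8.50.146.0
Test IP AND mask: 94.147.65.192
No, 94.147.65.208 is not in 8.50.146.0/27


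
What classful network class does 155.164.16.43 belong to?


First octet: 155
Binary: 10011011
10xxxxxx -> Class B (128-191)
Class B, default mask 255.255.0.0 (/16)


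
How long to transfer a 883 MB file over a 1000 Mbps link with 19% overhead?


Effective throughput = 1000 * (1 - 19/100) = 810 Mbps
File size in Mb = 883 * 8 = 7064 Mb
Time = 7064 / 810
Time = 8.721 seconds


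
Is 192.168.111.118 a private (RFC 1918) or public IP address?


RFC 1918 private ranges:
  10.0.0.0/8 (10.0.0.0 - 10.255.255.255)
  172.16.0.0/12 (172.16.0.0 - 172.31.255.255)
  192.168.0.0/16 (192.168.0.0 - 192.168.255.255)
Private (in 192.168.0.0/16)


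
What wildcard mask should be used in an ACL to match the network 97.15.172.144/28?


Subnet mask: 255.255.255.240
Wildcard = 255.255.255.255 - subnet mask
255 - 255 = 0
255 - 255 = 0
255 - 255 = 0
255 - 240 = 15
Wildcard: 0.0.0.15


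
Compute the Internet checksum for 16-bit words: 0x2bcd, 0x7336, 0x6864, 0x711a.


Sum all words (with carry folding):
+ 0x2bcd = 0x2bcd
+ 0x7336 = 0x9f03
+ 0x6864 = 0x0768
+ 0x711a = 0x7882
One's complement: ~0x7882
Checksum = 0x877d


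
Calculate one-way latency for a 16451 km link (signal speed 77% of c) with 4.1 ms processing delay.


Speed = 0.77 * 3e5 km/s = 231000 km/s
Propagation delay = 16451 / 231000 = 0.0712 s = 71.2165 ms
Processing delay = 4.1 ms
Total one-way latency = 75.3165 ms


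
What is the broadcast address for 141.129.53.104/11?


Network: 141.128.0.0/11
Host bits = 21
Set all host bits to 1:
Broadcast: 141.159.255.255


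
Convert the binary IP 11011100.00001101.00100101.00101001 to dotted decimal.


11011100 = 220
00001101 = 13
00100101 = 37
00101001 = 41
IP: 220.13.37.41


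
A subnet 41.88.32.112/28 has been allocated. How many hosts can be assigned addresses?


Host bits = 32 - 28 = 4
Total addresses = 2^4 = 16
Usable = total - 2 (network and broadcast)
Usable hosts: 14


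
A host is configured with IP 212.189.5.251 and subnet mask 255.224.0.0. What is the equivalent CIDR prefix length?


Binary: 11111111.11100000.00000000.00000000
Count leading 1s
Prefix: /11


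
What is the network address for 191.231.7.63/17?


IP:   10111111.11100111.00000111.00111111
Mask: 11111111.11111111.10000000.00000000
AND operation:
Net:  10111111.11100111.00000000.00000000
Network: 191.231.0.0/17


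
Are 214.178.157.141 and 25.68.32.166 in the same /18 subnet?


Mask: 255.255.192.0
214.178.157.141 AND mask = 214.178.128.0
25.68.32.166 AND mask = 25.68.0.0
No, different subnets (214.178.128.0 vs 25.68.0.0)


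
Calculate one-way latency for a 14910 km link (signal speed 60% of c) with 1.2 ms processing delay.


Speed = 0.6 * 3e5 km/s = 180000 km/s
Propagation delay = 14910 / 180000 = 0.0828 s = 82.8333 ms
Processing delay = 1.2 ms
Total one-way latency = 84.0333 ms


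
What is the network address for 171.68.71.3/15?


IP:   10101011.01000100.01000111.00000011
Mask: 11111111.11111110.00000000.00000000
AND operation:
Net:  10101011.01000100.00000000.00000000
Network: 171.68.0.0/15


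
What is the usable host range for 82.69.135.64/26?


Network: 82.69.135.64
Broadcast: 82.69.135.127
First usable = network + 1
Last usable = broadcast - 1
Range: 82.69.135.65 to 82.69.135.126


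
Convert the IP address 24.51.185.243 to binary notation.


24 = 00011000
51 = 00110011
185 = 10111001
243 = 11110011
Binary: 00011000.00110011.10111001.11110011


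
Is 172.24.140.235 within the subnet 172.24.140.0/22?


Subnet network: 172.24.140.0
Test IP AND mask: 172.24.140.0
Yes, 172.24.140.235 is in 172.24.140.0/22


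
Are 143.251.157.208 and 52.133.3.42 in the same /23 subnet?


Mask: 255.255.254.0
143.251.157.208 AND mask = 143.251.156.0
52.133.3.42 AND mask = 52.133.2.0
No, different subnets (143.251.156.0 vs 52.133.2.0)
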